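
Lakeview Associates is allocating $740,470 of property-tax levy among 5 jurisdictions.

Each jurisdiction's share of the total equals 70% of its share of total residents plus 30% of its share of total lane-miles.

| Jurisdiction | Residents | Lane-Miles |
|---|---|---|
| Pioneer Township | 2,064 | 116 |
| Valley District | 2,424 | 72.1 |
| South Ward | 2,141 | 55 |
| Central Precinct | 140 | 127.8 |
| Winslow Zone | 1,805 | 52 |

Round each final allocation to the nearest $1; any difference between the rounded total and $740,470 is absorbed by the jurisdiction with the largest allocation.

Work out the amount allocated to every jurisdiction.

Pioneer Township: $185,709 | Valley District: $184,412 | South Ward: $158,322 | Central Precinct: $75,594 | Winslow Zone: $136,433

Totals — residents 8,574, lane-miles 422.9.
Composite weights (70% residents + 30% lane-miles): Pioneer Township 0.2508; Valley District 0.2490; South Ward 0.2138; Central Precinct 0.1021; Winslow Zone 0.1843.
Pro-rata amounts: Pioneer Township 185,708.69; Valley District 184,412.18; South Ward 158,321.53; Central Precinct 75,594.31; Winslow Zone 136,433.28.
After rounding ($1): Pioneer Township $185,709; Valley District $184,412; South Ward $158,322; Central Precinct $75,594; Winslow Zone $136,433. Sum = $740,470.
No rounding difference to absorb.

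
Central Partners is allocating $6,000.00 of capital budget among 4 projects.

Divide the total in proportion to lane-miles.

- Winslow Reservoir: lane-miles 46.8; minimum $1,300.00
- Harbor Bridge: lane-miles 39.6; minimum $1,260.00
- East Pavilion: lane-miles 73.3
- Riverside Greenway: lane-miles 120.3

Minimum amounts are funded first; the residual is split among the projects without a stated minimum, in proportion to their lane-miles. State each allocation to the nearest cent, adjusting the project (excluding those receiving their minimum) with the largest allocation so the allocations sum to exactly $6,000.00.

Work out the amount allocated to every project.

Minimums first: Winslow Reservoir $1,300.00; Harbor Bridge $1,260.00. Balance $3,440.00.
Balance split over remaining lane-miles 193.6: East Pavilion 1,302.4380 → $1,302.44; Riverside Greenway 2,137.5620 → $2,137.56.

Winslow Reservoir: $1,300.00 · Harbor Bridge: $1,260.00 · East Pavilion: $1,302.44 · Riverside Greenway: $2,137.56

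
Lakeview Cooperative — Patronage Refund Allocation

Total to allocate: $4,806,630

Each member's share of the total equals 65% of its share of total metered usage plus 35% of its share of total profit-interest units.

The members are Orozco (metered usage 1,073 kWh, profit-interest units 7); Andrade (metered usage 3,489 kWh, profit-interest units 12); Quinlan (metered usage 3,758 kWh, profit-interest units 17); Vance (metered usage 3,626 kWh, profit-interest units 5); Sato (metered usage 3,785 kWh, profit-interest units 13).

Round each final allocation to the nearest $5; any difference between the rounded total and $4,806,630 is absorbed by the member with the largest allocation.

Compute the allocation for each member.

Totals — metered usage 15,731, profit-interest units 54.
Blended shares (65% metered usage + 35% profit-interest units): Orozco 0.0897; Andrade 0.2219; Quinlan 0.2655; Vance 0.1822; Sato 0.2407.
Proportional shares: Orozco 431,185.45; Andrade 1,066,793.88; Quinlan 1,275,989.97; Vance 875,924.65; Sato 1,156,736.06.
At nearest $5: Orozco $431,185; Andrade $1,066,795; Quinlan $1,275,990; Vance $875,925; Sato $1,156,735. Sum = $4,806,630.
No rounding difference to absorb.

Orozco: $431,185; Andrade: $1,066,795; Quinlan: $1,275,990; Vance: $875,925; Sato: $1,156,735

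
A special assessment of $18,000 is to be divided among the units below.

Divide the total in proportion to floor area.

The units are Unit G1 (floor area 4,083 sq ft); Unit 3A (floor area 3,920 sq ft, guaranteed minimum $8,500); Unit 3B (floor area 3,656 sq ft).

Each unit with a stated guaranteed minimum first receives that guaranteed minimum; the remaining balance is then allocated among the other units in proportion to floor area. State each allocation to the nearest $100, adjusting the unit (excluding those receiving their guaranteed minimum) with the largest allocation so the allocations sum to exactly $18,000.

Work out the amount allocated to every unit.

Unit G1: $5,000 | Unit 3A: $8,500 | Unit 3B: $4,500

Fund the minimums — Unit 3A $8,500. Remaining pool $9,500.
Remaining pool split over remaining floor area 7,739: Unit G1 5,012.08 → $5,000; Unit 3B 4,487.92 → $4,500.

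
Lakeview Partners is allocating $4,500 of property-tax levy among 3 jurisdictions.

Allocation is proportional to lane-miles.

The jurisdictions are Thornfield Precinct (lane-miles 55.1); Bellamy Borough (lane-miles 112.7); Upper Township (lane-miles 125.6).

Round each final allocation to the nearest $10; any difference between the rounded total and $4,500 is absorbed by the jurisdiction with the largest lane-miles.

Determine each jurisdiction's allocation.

Total lane-miles = 293.4.
Pro-rata amounts: Thornfield Precinct 55.1/293.4 × $4,500 = 845.09; Bellamy Borough 112.7/293.4 × $4,500 = 1,728.53; Upper Township 125.6/293.4 × $4,500 = 1,926.38.
After rounding ($10): Thornfield Precinct $850; Bellamy Borough $1,730; Upper Township $1,930. Sum = $4,510.
Difference $4,500 − $4,510 = −$10 applied to largest lane-miles (Upper Township): Upper Township becomes $1,920.

Thornfield Precinct: $850 · Bellamy Borough: $1,730 · Upper Township: $1,920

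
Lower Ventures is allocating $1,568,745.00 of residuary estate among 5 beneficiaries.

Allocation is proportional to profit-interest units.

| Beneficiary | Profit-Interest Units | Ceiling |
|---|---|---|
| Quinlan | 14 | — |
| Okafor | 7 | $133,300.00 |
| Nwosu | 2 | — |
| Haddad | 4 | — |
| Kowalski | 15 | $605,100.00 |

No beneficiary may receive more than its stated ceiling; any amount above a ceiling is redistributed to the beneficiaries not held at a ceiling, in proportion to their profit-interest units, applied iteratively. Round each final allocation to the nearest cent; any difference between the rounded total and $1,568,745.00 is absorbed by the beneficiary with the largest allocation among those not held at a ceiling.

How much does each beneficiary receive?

Quinlan: $581,241.50; Okafor: $133,300.00; Nwosu: $83,034.50; Haddad: $166,069.00; Kowalski: $605,100.00

Combined profit-interest units = 42.
Pro-rata shares before constraints: Quinlan 522,915.0000; Okafor 261,457.5000; Nwosu 74,702.1429; Haddad 149,404.2857; Kowalski 560,266.0714.
Cap binds for Okafor ($133,300.00); residual $1,435,445.00 reallocated over remaining profit-interest units 35.
Cap binds for Kowalski ($605,100.00); residual $830,345.00 reallocated over remaining profit-interest units 20.
Shares after redistribution: Quinlan 581,241.5000 → $581,241.50; Nwosu 83,034.5000 → $83,034.50; Haddad 166,069.0000 → $166,069.00.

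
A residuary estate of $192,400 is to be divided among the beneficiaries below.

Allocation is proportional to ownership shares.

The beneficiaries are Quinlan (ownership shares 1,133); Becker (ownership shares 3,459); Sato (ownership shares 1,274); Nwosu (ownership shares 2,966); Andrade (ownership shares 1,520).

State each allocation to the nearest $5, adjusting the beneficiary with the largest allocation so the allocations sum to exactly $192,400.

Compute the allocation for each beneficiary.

Quinlan: $21,060; Becker: $64,285; Sato: $23,680; Nwosu: $55,125; Andrade: $28,250

Total ownership shares = 10,352.
Proportional shares: Quinlan 1,133/10,352 × $192,400 = 21,057.69; Becker 3,459/10,352 × $192,400 = 64,288.21; Sato 1,274/10,352 × $192,400 = 23,678.28; Nwosu 2,966/10,352 × $192,400 = 55,125.43; Andrade 1,520/10,352 × $192,400 = 28,250.39.
At nearest $5: Quinlan $21,060; Becker $64,290; Sato $23,680; Nwosu $55,125; Andrade $28,250. Sum = $192,405.
Difference $192,400 − $192,405 = −$5 applied to largest allocation (Becker): Becker becomes $64,285.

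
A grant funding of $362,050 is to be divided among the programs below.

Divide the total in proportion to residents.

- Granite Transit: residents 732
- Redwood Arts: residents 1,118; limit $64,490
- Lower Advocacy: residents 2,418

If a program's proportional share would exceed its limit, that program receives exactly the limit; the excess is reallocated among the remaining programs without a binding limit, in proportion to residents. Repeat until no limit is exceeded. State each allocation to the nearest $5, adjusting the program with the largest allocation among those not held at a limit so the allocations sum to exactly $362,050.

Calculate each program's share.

Granite Transit: $69,145 | Redwood Arts: $64,490 | Lower Advocacy: $228,415

Residents total: 4,268.
Unconstrained shares: Granite Transit 62,094.80; Redwood Arts 94,838.78; Lower Advocacy 205,116.42.
Held at cap: Redwood Arts ($64,490); balance $297,560 reallocated over remaining residents 3,150.
Redistributed shares: Granite Transit 69,147.28 → $69,145; Lower Advocacy 228,412.72 → $228,415.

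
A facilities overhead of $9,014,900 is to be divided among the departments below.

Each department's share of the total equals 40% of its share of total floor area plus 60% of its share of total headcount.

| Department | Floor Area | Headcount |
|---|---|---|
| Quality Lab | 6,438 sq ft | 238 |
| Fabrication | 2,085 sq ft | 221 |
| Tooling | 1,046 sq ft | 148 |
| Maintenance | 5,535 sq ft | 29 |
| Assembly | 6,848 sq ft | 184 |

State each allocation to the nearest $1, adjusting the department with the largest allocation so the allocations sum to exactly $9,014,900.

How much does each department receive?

Quality Lab: $2,627,454; Fabrication: $1,800,269; Tooling: $1,148,070; Maintenance: $1,100,502; Assembly: $2,338,605

Totals — floor area 21,952, headcount 820.
Combined weights (40% floor area + 60% headcount): Quality Lab 0.2915; Fabrication 0.1997; Tooling 0.1274; Maintenance 0.1221; Assembly 0.2594.
Unrounded shares: Quality Lab 2,627,454.24; Fabrication 1,800,269.22; Tooling 1,148,069.60; Maintenance 1,100,502.27; Assembly 2,338,604.68.
Rounded to nearest $1: Quality Lab $2,627,454; Fabrication $1,800,269; Tooling $1,148,070; Maintenance $1,100,502; Assembly $2,338,605. Sum = $9,014,900.
Sum already equals the total — no adjustment.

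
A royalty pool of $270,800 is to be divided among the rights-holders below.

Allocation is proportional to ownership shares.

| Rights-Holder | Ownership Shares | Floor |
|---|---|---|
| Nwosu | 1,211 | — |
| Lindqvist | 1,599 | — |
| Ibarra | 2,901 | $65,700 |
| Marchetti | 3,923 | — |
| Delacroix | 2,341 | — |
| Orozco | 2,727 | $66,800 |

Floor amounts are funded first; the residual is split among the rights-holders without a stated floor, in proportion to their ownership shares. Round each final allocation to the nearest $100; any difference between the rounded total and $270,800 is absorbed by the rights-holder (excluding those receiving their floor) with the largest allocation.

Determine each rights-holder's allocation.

Minimums first: Ibarra $65,700; Orozco $66,800. Balance $138,300.
Balance split over remaining ownership shares 9,074: Nwosu 18,457.27 → $18,500; Lindqvist 24,370.92 → $24,400; Marchetti 59,791.81 → $59,800; Delacroix 35,680.00 → $35,700.
Rounding difference −$100 applied to Marchetti → $59,700.

Nwosu: $18,500 · Lindqvist: $24,400 · Ibarra: $65,700 · Marchetti: $59,700 · Delacroix: $35,700 · Orozco: $66,800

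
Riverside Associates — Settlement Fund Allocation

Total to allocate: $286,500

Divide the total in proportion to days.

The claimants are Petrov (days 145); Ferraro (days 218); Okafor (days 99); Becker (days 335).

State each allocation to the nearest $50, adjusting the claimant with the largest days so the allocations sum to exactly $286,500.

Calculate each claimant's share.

Sum of days: 145 + 218 + 99 + 335 = 797.
Raw shares: Petrov 52,123.59; Ferraro 78,365.12; Okafor 35,587.83; Becker 120,423.46.
After rounding ($50): Petrov $52,100; Ferraro $78,350; Okafor $35,600; Becker $120,400. Sum = $286,450.
Difference $286,500 − $286,450 = +$50 applied to largest days (Becker): Becker becomes $120,450.

Petrov: $52,100; Ferraro: $78,350; Okafor: $35,600; Becker: $120,450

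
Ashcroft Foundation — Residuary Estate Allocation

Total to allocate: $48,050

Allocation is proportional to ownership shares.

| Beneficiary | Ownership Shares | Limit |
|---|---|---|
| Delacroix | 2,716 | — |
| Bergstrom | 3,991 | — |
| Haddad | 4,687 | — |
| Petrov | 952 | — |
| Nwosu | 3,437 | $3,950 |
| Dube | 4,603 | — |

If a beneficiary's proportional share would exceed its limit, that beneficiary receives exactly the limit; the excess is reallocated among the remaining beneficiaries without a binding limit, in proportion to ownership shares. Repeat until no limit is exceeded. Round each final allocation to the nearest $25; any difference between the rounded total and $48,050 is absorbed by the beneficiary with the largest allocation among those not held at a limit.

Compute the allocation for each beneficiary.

Delacroix: $7,075 · Bergstrom: $10,375 · Haddad: $12,200 · Petrov: $2,475 · Nwosu: $3,950 · Dube: $11,975

Sum of ownership shares: 20,386.
Proportional shares (ignoring caps): Delacroix 6,401.64; Bergstrom 9,406.83; Haddad 11,047.30; Petrov 2,243.87; Nwosu 8,101.04; Dube 10,849.32.
Held at cap: Nwosu ($3,950); remaining pool $44,100 reallocated over remaining ownership shares 16,949.
Redistributed shares: Delacroix 7,066.82 → $7,075; Bergstrom 10,384.28 → $10,375; Haddad 12,195.22 → $12,200; Petrov 2,477.03 → $2,475; Dube 11,976.65 → $11,975.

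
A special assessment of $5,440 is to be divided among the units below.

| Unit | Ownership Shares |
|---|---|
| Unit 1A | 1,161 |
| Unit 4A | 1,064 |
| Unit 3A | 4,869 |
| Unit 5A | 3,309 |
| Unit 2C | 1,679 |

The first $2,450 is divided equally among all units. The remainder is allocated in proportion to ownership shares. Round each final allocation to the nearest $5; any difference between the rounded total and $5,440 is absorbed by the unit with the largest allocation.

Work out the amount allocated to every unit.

$2,450 shared equally gives $490 per unit.
Remainder $2,990 by ownership shares (total 12,082): Unit 1A 287.32 → $285; Unit 4A 263.31 → $265; Unit 3A 1,204.96 → $1,205; Unit 5A 818.90 → $820; Unit 2C 415.51 → $415.
Totals: Unit 1A $490 + $285 = $775; Unit 4A $490 + $265 = $755; Unit 3A $490 + $1,205 = $1,695; Unit 5A $490 + $820 = $1,310; Unit 2C $490 + $415 = $905.

Unit 1A: $775; Unit 4A: $755; Unit 3A: $1,695; Unit 5A: $1,310; Unit 2C: $905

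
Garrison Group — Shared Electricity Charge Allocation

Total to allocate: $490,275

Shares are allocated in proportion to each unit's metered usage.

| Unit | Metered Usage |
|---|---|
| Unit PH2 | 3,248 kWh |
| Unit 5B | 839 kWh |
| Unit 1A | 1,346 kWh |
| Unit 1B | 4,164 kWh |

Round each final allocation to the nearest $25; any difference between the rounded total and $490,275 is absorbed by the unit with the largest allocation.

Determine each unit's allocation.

Metered usage total: 9,597.
Proportional shares: Unit PH2 3,248/9,597 × $490,275 = 165,928.23; Unit 5B 839/9,597 × $490,275 = 42,861.39; Unit 1A 1,346/9,597 × $490,275 = 68,762.13; Unit 1B 4,164/9,597 × $490,275 = 212,723.26.
After rounding ($25): Unit PH2 $165,925; Unit 5B $42,850; Unit 1A $68,750; Unit 1B $212,725. Sum = $490,250.
Difference $490,275 − $490,250 = +$25 applied to largest allocation (Unit 1B): Unit 1B becomes $212,750.

Unit PH2: $165,925 | Unit 5B: $42,850 | Unit 1A: $68,750 | Unit 1B: $212,750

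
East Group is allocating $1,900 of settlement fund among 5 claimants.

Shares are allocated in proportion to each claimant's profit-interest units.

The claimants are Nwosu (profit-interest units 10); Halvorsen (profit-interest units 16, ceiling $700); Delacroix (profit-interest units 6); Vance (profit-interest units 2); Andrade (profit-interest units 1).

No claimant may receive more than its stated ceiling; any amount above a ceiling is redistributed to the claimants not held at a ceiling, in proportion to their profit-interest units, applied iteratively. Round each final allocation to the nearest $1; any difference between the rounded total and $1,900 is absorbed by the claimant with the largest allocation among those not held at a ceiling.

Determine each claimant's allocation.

Nwosu: $632 | Halvorsen: $700 | Delacroix: $379 | Vance: $126 | Andrade: $63

Combined profit-interest units = 35.
Proportional shares (ignoring caps): Nwosu 542.86; Halvorsen 868.57; Delacroix 325.71; Vance 108.57; Andrade 54.29.
Capped: Halvorsen ($700); balance $1,200 reallocated over remaining profit-interest units 19.
Remaining shares: Nwosu 631.58 → $632; Delacroix 378.95 → $379; Vance 126.32 → $126; Andrade 63.16 → $63.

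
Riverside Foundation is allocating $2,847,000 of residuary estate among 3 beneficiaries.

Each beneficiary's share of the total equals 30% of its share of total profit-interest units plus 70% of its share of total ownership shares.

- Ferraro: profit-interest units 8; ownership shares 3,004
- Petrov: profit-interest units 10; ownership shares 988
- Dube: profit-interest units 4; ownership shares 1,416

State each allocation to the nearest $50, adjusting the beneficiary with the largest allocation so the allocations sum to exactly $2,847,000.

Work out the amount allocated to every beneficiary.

Ferraro: $1,417,600 | Petrov: $752,300 | Dube: $677,100

Profit-interest units total 22; ownership shares total 5,408.
Combined weights (30% profit-interest units + 70% ownership shares): Ferraro 0.4979; Petrov 0.2642; Dube 0.2378.
Raw shares: Ferraro 1,417,584.70; Petrov 752,314.77; Dube 677,100.52.
Rounded to nearest $50: Ferraro $1,417,600; Petrov $752,300; Dube $677,100. Sum = $2,847,000.
No rounding difference to absorb.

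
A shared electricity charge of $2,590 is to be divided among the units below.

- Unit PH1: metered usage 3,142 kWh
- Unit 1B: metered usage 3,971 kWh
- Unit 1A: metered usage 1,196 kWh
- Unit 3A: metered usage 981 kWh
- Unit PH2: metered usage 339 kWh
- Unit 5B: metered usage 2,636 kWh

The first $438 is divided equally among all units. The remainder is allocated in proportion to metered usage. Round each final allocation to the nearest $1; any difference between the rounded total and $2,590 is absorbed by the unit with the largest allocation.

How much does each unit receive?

Unit PH1: $624; Unit 1B: $770; Unit 1A: $283; Unit 3A: $245; Unit PH2: $132; Unit 5B: $536

Equal tier: $438 ÷ 6 = $73 apiece.
Remainder $2,152 by metered usage (total 12,265): Unit PH1 551.29 → $551; Unit 1B 696.75 → $697; Unit 1A 209.85 → $210; Unit 3A 172.12 → $172; Unit PH2 59.48 → $59; Unit 5B 462.51 → $463.
Totals: Unit PH1 $73 + $551 = $624; Unit 1B $73 + $697 = $770; Unit 1A $73 + $210 = $283; Unit 3A $73 + $172 = $245; Unit PH2 $73 + $59 = $132; Unit 5B $73 + $463 = $536.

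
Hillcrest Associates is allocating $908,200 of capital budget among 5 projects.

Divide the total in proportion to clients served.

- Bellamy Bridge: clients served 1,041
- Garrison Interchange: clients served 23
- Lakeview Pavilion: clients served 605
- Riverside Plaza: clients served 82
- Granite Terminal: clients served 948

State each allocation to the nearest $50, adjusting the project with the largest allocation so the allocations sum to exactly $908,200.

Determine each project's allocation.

Bellamy Bridge: $350,250; Garrison Interchange: $7,750; Lakeview Pavilion: $203,600; Riverside Plaza: $27,600; Granite Terminal: $319,000

Total clients served = 2,699.
Raw shares: Bellamy Bridge 1,041/2,699 × $908,200 = 350,291.29; Garrison Interchange 23/2,699 × $908,200 = 7,739.38; Lakeview Pavilion 605/2,699 × $908,200 = 203,579.47; Riverside Plaza 82/2,699 × $908,200 = 27,592.59; Granite Terminal 948/2,699 × $908,200 = 318,997.26.
After rounding ($50): Bellamy Bridge $350,300; Garrison Interchange $7,750; Lakeview Pavilion $203,600; Riverside Plaza $27,600; Granite Terminal $319,000. Sum = $908,250.
Difference $908,200 − $908,250 = −$50 applied to largest allocation (Bellamy Bridge): Bellamy Bridge becomes $350,250.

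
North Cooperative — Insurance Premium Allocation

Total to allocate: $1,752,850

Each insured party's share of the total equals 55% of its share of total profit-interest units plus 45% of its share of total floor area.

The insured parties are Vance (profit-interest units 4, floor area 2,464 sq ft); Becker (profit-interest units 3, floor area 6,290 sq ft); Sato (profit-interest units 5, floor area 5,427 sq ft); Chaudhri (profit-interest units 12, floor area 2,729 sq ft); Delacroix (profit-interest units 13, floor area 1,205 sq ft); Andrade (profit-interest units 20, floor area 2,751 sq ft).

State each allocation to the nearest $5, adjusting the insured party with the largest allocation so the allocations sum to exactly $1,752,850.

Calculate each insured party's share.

Vance: $160,800 · Becker: $288,515 · Sato: $289,720 · Chaudhri: $306,125 · Delacroix: $265,425 · Andrade: $442,265

Profit-interest units total 57; floor area total 20,866.
Combined weights (55% profit-interest units + 45% floor area): Vance 0.0917; Becker 0.1646; Sato 0.1653; Chaudhri 0.1746; Delacroix 0.1514; Andrade 0.2523.
Raw shares: Vance 160,798.69; Becker 288,516.77; Sato 289,720.33; Chaudhri 306,124.02; Delacroix 265,426.80; Andrade 442,263.39.
At nearest $5: Vance $160,800; Becker $288,515; Sato $289,720; Chaudhri $306,125; Delacroix $265,425; Andrade $442,265. Sum = $1,752,850.
Sum already equals the total — no adjustment.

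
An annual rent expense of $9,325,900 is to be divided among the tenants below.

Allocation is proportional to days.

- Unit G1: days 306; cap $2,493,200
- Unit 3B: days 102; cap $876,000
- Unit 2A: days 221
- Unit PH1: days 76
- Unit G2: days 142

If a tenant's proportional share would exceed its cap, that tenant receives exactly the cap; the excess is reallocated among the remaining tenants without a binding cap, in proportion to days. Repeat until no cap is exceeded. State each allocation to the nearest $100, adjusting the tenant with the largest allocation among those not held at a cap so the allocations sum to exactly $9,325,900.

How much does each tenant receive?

Combined days = 847.
Unconstrained shares: Unit G1 3,369,215.35; Unit 3B 1,123,071.78; Unit 2A 2,433,322.20; Unit PH1 836,798.58; Unit G2 1,563,492.09.
Cap binds for Unit G1 ($2,493,200), Unit 3B ($876,000); balance $5,956,700 reallocated over remaining days 439.
Redistributed shares: Unit 2A 2,998,703.19 → $2,998,700; Unit PH1 1,031,228.25 → $1,031,200; Unit G2 1,926,768.56 → $1,926,800.

Unit G1: $2,493,200 · Unit 3B: $876,000 · Unit 2A: $2,998,700 · Unit PH1: $1,031,200 · Unit G2: $1,926,800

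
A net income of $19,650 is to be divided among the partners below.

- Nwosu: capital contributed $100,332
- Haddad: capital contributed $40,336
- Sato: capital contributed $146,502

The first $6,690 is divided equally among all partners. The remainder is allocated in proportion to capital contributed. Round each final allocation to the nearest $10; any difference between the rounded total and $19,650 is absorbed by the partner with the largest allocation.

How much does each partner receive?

Nwosu: $6,760 · Haddad: $4,050 · Sato: $8,840

First tranche $6,690 split equally: $2,230 each.
Remainder $12,960 by capital contributed (total 287,170): Nwosu 4,527.99 → $4,530; Haddad 1,820.37 → $1,820; Sato 6,611.64 → $6,610.
Totals: Nwosu $2,230 + $4,530 = $6,760; Haddad $2,230 + $1,820 = $4,050; Sato $2,230 + $6,610 = $8,840.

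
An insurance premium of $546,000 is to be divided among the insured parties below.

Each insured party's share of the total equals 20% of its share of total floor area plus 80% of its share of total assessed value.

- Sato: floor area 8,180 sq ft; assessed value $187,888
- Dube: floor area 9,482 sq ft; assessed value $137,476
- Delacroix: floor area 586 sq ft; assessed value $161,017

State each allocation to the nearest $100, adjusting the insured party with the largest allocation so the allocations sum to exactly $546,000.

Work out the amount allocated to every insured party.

Floor area total 18,248; assessed value total 486,381.
Composite weights (20% floor area + 80% assessed value): Sato 0.3987; Dube 0.3300; Delacroix 0.2713.
Raw shares: Sato 217,685.86; Dube 180,204.24; Delacroix 148,109.90.
After rounding ($100): Sato $217,700; Dube $180,200; Delacroix $148,100. Sum = $546,000.
Rounded total matches; no reconciliation needed.

Sato: $217,700; Dube: $180,200; Delacroix: $148,100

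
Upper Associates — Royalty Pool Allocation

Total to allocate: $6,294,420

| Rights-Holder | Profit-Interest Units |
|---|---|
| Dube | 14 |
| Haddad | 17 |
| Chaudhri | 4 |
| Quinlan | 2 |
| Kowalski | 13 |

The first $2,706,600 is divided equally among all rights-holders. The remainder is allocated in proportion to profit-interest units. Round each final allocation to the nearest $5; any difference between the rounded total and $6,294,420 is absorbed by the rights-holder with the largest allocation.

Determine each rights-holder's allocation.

Dube: $1,545,910 · Haddad: $1,761,175 · Chaudhri: $828,345 · Quinlan: $684,835 · Kowalski: $1,474,155

Equal tier: $2,706,600 ÷ 5 = $541,320 apiece.
Remainder $3,587,820 by profit-interest units (total 50): Dube 1,004,589.60 → $1,004,590; Haddad 1,219,858.80 → $1,219,860; Chaudhri 287,025.60 → $287,025; Quinlan 143,512.80 → $143,515; Kowalski 932,833.20 → $932,835.
Rounding difference −$5 on remainder applied to Haddad.
Totals: Dube $541,320 + $1,004,590 = $1,545,910; Haddad $541,320 + $1,219,855 = $1,761,175; Chaudhri $541,320 + $287,025 = $828,345; Quinlan $541,320 + $143,515 = $684,835; Kowalski $541,320 + $932,835 = $1,474,155.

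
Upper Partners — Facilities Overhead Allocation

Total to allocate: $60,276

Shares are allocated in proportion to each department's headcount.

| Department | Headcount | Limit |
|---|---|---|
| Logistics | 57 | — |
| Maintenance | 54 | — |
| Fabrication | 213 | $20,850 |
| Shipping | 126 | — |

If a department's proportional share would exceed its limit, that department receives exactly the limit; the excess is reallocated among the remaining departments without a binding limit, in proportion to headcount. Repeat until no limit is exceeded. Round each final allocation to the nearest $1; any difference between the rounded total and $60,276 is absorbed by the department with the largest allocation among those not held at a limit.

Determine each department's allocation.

Headcount total: 450.
Pro-rata shares before constraints: Logistics 7,634.96; Maintenance 7,233.12; Fabrication 28,530.64; Shipping 16,877.28.
Capped: Fabrication ($20,850); remaining pool $39,426 reallocated over remaining headcount 237.
Shares after redistribution: Logistics 9,482.20 → $9,482; Maintenance 8,983.14 → $8,983; Shipping 20,960.66 → $20,961.

Logistics: $9,482; Maintenance: $8,983; Fabrication: $20,850; Shipping: $20,961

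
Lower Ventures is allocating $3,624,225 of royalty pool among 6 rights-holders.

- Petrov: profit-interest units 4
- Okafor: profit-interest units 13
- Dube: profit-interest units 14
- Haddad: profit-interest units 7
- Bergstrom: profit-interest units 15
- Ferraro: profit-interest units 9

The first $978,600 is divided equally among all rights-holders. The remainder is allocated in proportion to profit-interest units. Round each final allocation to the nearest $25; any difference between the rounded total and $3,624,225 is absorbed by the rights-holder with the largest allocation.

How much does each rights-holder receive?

Equal tier: $978,600 ÷ 6 = $163,100 apiece.
Remainder $2,645,625 by profit-interest units (total 62): Petrov 170,685.48 → $170,675; Okafor 554,727.82 → $554,725; Dube 597,399.19 → $597,400; Haddad 298,699.60 → $298,700; Bergstrom 640,070.56 → $640,075; Ferraro 384,042.34 → $384,050.
Totals: Petrov $163,100 + $170,675 = $333,775; Okafor $163,100 + $554,725 = $717,825; Dube $163,100 + $597,400 = $760,500; Haddad $163,100 + $298,700 = $461,800; Bergstrom $163,100 + $640,075 = $803,175; Ferraro $163,100 + $384,050 = $547,150.

Petrov: $333,775 | Okafor: $717,825 | Dube: $760,500 | Haddad: $461,800 | Bergstrom: $803,175 | Ferraro: $547,150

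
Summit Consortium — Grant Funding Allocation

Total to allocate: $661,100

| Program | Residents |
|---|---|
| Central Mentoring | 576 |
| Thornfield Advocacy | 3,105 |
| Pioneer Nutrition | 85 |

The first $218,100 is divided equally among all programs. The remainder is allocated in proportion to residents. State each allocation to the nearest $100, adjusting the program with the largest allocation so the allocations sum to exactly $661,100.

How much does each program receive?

Central Mentoring: $140,500 | Thornfield Advocacy: $437,900 | Pioneer Nutrition: $82,700

$218,100 shared equally gives $72,700 per program.
Remainder $443,000 by residents (total 3,766): Central Mentoring 67,755.71 → $67,800; Thornfield Advocacy 365,245.62 → $365,200; Pioneer Nutrition 9,998.67 → $10,000.
Totals: Central Mentoring $72,700 + $67,800 = $140,500; Thornfield Advocacy $72,700 + $365,200 = $437,900; Pioneer Nutrition $72,700 + $10,000 = $82,700.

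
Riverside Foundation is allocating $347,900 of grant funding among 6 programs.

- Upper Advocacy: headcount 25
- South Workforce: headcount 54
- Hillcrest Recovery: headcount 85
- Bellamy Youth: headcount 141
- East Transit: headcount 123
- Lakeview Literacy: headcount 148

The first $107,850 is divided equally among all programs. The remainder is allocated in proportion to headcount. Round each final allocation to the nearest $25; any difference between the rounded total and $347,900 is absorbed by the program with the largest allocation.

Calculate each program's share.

First tranche $107,850 split equally: $17,975 each.
Remainder $240,050 by headcount (total 576): Upper Advocacy 10,418.84 → $10,425; South Workforce 22,504.69 → $22,500; Hillcrest Recovery 35,424.05 → $35,425; Bellamy Youth 58,762.24 → $58,750; East Transit 51,260.68 → $51,250; Lakeview Literacy 61,679.51 → $61,675.
Rounding difference +$25 on remainder applied to Lakeview Literacy.
Totals: Upper Advocacy $17,975 + $10,425 = $28,400; South Workforce $17,975 + $22,500 = $40,475; Hillcrest Recovery $17,975 + $35,425 = $53,400; Bellamy Youth $17,975 + $58,750 = $76,725; East Transit $17,975 + $51,250 = $69,225; Lakeview Literacy $17,975 + $61,700 = $79,675.

Upper Advocacy: $28,400 | South Workforce: $40,475 | Hillcrest Recovery: $53,400 | Bellamy Youth: $76,725 | East Transit: $69,225 | Lakeview Literacy: $79,675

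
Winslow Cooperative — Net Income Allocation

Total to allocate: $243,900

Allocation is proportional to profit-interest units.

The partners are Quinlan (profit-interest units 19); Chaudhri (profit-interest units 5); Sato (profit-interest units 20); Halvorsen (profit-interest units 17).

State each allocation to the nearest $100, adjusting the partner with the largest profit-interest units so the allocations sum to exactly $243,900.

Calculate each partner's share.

Quinlan: $76,000 | Chaudhri: $20,000 | Sato: $79,900 | Halvorsen: $68,000

Sum of profit-interest units: 61.
Raw shares: Quinlan 19/61 × $243,900 = 75,968.85; Chaudhri 5/61 × $243,900 = 19,991.80; Sato 20/61 × $243,900 = 79,967.21; Halvorsen 17/61 × $243,900 = 67,972.13.
After rounding ($100): Quinlan $76,000; Chaudhri $20,000; Sato $80,000; Halvorsen $68,000. Sum = $244,000.
Difference $243,900 − $244,000 = −$100 applied to largest profit-interest units (Sato): Sato becomes $79,900.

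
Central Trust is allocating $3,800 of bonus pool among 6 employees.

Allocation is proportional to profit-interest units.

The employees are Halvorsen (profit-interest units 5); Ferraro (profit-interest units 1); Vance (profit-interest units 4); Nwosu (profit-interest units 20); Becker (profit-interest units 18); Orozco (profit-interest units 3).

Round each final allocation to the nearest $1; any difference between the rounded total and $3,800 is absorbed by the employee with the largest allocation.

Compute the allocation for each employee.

Total profit-interest units = 51.
Proportional shares: Halvorsen 5/51 × $3,800 = 372.55; Ferraro 1/51 × $3,800 = 74.51; Vance 4/51 × $3,800 = 298.04; Nwosu 20/51 × $3,800 = 1,490.20; Becker 18/51 × $3,800 = 1,341.18; Orozco 3/51 × $3,800 = 223.53.
After rounding ($1): Halvorsen $373; Ferraro $75; Vance $298; Nwosu $1,490; Becker $1,341; Orozco $224. Sum = $3,801.
Difference $3,800 − $3,801 = −$1 applied to largest allocation (Nwosu): Nwosu becomes $1,489.

Halvorsen: $373 | Ferraro: $75 | Vance: $298 | Nwosu: $1,489 | Becker: $1,341 | Orozco: $224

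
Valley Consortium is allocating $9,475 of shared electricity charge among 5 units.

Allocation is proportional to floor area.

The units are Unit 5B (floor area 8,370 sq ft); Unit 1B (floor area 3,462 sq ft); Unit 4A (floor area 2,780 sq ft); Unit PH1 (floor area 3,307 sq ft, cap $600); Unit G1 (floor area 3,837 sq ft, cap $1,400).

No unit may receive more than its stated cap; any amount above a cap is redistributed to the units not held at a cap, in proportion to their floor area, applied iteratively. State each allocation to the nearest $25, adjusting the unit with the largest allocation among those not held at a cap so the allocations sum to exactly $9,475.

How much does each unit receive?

Total floor area = 21,756.
Proportional shares (ignoring caps): Unit 5B 3,645.24; Unit 1B 1,507.74; Unit 4A 1,210.72; Unit PH1 1,440.24; Unit G1 1,671.06.
Capped: Unit PH1 ($600), Unit G1 ($1,400); residual $7,475 reallocated over remaining floor area 14,612.
Shares after redistribution: Unit 5B 4,281.81 → $4,275; Unit 1B 1,771.04 → $1,775; Unit 4A 1,422.15 → $1,425.

Unit 5B: $4,275 | Unit 1B: $1,775 | Unit 4A: $1,425 | Unit PH1: $600 | Unit G1: $1,400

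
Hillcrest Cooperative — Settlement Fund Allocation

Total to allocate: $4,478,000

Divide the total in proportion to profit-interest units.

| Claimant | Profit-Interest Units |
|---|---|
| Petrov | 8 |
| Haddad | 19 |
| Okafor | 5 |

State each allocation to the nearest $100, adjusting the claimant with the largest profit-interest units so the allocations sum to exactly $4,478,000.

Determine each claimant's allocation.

Total profit-interest units = 8 + 19 + 5 = 32.
Proportional shares: Petrov 1,119,500.00; Haddad 2,658,812.50; Okafor 699,687.50.
At nearest $100: Petrov $1,119,500; Haddad $2,658,800; Okafor $699,700. Sum = $4,478,000.
No rounding difference to absorb.

Petrov: $1,119,500; Haddad: $2,658,800; Okafor: $699,700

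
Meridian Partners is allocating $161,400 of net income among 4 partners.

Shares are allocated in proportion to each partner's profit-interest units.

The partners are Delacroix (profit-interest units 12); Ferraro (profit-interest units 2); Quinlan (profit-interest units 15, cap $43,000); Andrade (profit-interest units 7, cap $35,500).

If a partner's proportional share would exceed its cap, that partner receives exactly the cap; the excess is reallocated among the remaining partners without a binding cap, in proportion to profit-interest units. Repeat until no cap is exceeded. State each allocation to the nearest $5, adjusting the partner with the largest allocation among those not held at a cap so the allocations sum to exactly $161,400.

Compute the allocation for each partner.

Delacroix: $71,055 | Ferraro: $11,845 | Quinlan: $43,000 | Andrade: $35,500

Total profit-interest units = 36.
Proportional shares (ignoring caps): Delacroix 53,800.00; Ferraro 8,966.67; Quinlan 67,250.00; Andrade 31,383.33.
Held at cap: Quinlan ($43,000); residual $118,400 reallocated over remaining profit-interest units 21.
Held at cap: Andrade ($35,500); residual $82,900 reallocated over remaining profit-interest units 14.
Shares after redistribution: Delacroix 71,057.14 → $71,055; Ferraro 11,842.86 → $11,845.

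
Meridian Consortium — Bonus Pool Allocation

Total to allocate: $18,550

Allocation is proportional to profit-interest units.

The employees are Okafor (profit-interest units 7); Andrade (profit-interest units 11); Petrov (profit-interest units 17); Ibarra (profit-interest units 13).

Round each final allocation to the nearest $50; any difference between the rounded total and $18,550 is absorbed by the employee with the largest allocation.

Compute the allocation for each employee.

Sum of profit-interest units: 48.
Raw shares: Okafor 7/48 × $18,550 = 2,705.21; Andrade 11/48 × $18,550 = 4,251.04; Petrov 17/48 × $18,550 = 6,569.79; Ibarra 13/48 × $18,550 = 5,023.96.
After rounding ($50): Okafor $2,700; Andrade $4,250; Petrov $6,550; Ibarra $5,000. Sum = $18,500.
Difference $18,550 − $18,500 = +$50 applied to largest allocation (Petrov): Petrov becomes $6,600.

Okafor: $2,700 | Andrade: $4,250 | Petrov: $6,600 | Ibarra: $5,000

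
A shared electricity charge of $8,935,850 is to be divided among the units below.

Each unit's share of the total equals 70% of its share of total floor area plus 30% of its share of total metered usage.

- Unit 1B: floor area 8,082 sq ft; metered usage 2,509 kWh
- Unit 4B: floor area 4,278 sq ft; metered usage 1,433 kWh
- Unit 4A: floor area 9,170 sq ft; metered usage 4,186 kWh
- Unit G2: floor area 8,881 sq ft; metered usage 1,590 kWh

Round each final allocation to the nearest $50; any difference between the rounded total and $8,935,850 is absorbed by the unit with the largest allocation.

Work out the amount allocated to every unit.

Unit 1B: $2,354,450 | Unit 4B: $1,275,200 | Unit 4A: $3,040,900 | Unit G2: $2,265,300

Totals — floor area 30,411, metered usage 9,718.
Composite weights (70% floor area + 30% metered usage): Unit 1B 0.2635; Unit 4B 0.1427; Unit 4A 0.3403; Unit G2 0.2535.
Proportional shares: Unit 1B 2,354,467.61; Unit 4B 1,275,221.26; Unit 4A 3,040,861.36; Unit G2 2,265,299.77.
Rounded to nearest $50: Unit 1B $2,354,450; Unit 4B $1,275,200; Unit 4A $3,040,850; Unit G2 $2,265,300. Sum = $8,935,800.
Difference $8,935,850 − $8,935,800 = +$50 applied to largest allocation (Unit 4A): Unit 4A becomes $3,040,900.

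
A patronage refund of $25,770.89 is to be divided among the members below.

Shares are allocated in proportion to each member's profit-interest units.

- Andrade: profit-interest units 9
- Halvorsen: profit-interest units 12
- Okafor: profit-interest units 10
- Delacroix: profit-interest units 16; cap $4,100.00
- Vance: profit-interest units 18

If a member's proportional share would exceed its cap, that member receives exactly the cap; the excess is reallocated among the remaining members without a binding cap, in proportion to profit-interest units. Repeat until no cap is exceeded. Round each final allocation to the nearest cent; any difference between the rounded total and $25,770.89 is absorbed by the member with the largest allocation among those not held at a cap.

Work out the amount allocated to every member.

Andrade: $3,980.37; Halvorsen: $5,307.16; Okafor: $4,422.63; Delacroix: $4,100.00; Vance: $7,960.73

Profit-interest units total: 65.
Pro-rata shares before constraints: Andrade 3,568.2771; Halvorsen 4,757.7028; Okafor 3,964.7523; Delacroix 6,343.6037; Vance 7,136.5542.
Capped: Delacroix ($4,100.00); balance $21,670.89 reallocated over remaining profit-interest units 49.
Shares after redistribution: Andrade 3,980.3676 → $3,980.37; Halvorsen 5,307.1567 → $5,307.16; Okafor 4,422.6306 → $4,422.63; Vance 7,960.7351 → $7,960.74.
Rounding difference −$0.01 applied to Vance → $7,960.73.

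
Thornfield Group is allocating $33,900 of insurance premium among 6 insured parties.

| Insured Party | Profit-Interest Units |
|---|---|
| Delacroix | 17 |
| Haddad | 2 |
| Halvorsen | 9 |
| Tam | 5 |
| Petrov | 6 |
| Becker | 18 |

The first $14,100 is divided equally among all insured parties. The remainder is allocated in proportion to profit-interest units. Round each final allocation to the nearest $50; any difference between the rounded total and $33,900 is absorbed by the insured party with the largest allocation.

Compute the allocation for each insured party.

Equal tier: $14,100 ÷ 6 = $2,350 apiece.
Remainder $19,800 by profit-interest units (total 57): Delacroix 5,905.26 → $5,900; Haddad 694.74 → $700; Halvorsen 3,126.32 → $3,150; Tam 1,736.84 → $1,750; Petrov 2,084.21 → $2,100; Becker 6,252.63 → $6,250.
Rounding difference −$50 on remainder applied to Becker.
Totals: Delacroix $2,350 + $5,900 = $8,250; Haddad $2,350 + $700 = $3,050; Halvorsen $2,350 + $3,150 = $5,500; Tam $2,350 + $1,750 = $4,100; Petrov $2,350 + $2,100 = $4,450; Becker $2,350 + $6,200 = $8,550.

Delacroix: $8,250 · Haddad: $3,050 · Halvorsen: $5,500 · Tam: $4,100 · Petrov: $4,450 · Becker: $8,550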